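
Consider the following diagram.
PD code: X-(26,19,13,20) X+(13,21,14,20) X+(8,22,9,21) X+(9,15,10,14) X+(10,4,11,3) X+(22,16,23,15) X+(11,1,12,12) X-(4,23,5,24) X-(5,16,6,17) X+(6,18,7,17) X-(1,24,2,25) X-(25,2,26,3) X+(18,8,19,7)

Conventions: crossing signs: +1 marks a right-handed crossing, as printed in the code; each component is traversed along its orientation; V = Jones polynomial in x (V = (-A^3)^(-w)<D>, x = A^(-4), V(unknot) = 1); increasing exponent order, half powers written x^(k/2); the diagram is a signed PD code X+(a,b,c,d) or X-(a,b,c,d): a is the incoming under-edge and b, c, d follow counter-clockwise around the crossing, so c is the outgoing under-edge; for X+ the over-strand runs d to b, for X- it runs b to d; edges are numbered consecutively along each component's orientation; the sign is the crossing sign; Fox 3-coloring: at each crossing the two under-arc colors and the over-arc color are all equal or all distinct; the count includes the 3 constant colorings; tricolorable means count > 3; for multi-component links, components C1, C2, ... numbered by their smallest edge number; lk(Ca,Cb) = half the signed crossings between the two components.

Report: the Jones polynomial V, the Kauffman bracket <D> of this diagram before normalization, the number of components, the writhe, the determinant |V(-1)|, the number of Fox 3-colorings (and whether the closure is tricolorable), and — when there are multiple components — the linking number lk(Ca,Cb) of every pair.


V(x) = -x^(-3/2) + x^(-1/2) - 2x^(1/2) + x^(3/2) - 2x^(5/2) + x^(7/2)
bracket: -A^-5 + 2A^-1 - A^3 + 2A^7 - A^11 + A^15, w = +3
2 components, writhe +3, over 13 crossings
lk(C1,C2) = 0
det 8, colorings 3 of 3^13 — not tricolorable
observation: w = +3 (over 13 crossings) is diagram-only; (-A^3)^(-3) removes it from V


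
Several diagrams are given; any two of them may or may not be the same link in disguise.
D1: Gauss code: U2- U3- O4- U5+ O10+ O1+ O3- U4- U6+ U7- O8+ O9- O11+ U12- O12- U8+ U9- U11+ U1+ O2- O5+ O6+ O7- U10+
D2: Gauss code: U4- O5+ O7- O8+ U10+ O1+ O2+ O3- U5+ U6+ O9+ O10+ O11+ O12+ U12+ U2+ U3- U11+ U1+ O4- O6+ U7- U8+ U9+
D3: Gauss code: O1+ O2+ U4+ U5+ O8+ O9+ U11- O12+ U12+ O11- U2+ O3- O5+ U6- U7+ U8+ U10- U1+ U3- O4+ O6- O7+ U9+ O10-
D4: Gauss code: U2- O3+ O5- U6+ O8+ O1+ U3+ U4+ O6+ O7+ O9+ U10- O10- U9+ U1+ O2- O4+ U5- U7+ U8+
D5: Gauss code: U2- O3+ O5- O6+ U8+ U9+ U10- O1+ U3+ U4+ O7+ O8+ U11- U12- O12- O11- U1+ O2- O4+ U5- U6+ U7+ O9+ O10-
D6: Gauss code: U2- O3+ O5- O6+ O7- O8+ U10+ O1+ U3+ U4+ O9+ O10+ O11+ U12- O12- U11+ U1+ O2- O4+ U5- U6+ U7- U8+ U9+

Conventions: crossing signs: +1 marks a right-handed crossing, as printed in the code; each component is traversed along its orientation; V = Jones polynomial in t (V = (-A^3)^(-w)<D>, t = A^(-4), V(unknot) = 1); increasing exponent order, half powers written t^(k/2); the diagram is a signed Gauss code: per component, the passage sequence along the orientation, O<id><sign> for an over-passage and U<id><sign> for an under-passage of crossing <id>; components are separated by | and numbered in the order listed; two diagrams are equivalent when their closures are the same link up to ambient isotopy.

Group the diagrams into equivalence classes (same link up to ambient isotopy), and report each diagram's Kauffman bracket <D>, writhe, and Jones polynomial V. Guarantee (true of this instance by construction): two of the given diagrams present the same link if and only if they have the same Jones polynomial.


equivalence classes: {D1} | {D2, D3, D4, D5, D6}
D1 (bracket A^-8 - A^-4 + 1 - A^4 + A^8; 12 crossings at w = 0): V = t^-2 - t^-1 + 1 - t + t^2
V(D2) = t - t^2 + 2t^3 - t^4 + t^5 - t^6  (w +6, c 12, <D> = -A^-6 + A^-2 - A^2 + 2A^6 - A^10 + A^14)
V(D3) = t - t^2 + 2t^3 - t^4 + t^5 - t^6  (w +4, c 12, <D> = -A^-12 + A^-8 - A^-4 + 2 - A^4 + A^8)
D4 (bracket -A^-12 + A^-8 - A^-4 + 2 - A^4 + A^8; 10 crossings at w = +4): V = t - t^2 + 2t^3 - t^4 + t^5 - t^6
V(D5) = t - t^2 + 2t^3 - t^4 + t^5 - t^6  (w +2, c 12, <D> = -A^-18 + A^-14 - A^-10 + 2A^-6 - A^-2 + A^2)
D6 (bracket -A^-12 + A^-8 - A^-4 + 2 - A^4 + A^8; 12 crossings at w = +4): V = t - t^2 + 2t^3 - t^4 + t^5 - t^6
key observation: comparing 6 Jones polynomials yields 2 groups


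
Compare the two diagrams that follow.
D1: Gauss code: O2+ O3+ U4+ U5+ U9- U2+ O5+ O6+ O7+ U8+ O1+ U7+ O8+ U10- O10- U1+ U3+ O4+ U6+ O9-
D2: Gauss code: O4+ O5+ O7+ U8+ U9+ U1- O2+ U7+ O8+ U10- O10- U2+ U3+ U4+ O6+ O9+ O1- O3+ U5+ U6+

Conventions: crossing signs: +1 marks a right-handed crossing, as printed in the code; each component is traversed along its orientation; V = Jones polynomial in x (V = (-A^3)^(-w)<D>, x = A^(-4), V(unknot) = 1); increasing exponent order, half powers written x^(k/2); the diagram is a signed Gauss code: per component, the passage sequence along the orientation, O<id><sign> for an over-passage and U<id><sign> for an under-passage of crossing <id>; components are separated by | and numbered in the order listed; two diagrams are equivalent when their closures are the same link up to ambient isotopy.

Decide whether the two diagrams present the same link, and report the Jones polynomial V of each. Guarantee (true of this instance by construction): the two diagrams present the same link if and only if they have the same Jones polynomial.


equivalent: yes
D1 (bracket A^-14 - 2A^-10 + A^-6 - 2A^-2 + 2A^2 + A^10; 10 crossings at w = +6): V = x^2 + 2x^4 - 2x^5 + x^6 - 2x^7 + x^8
D2 (bracket A^-14 - 2A^-10 + A^-6 - 2A^-2 + 2A^2 + A^10; 10 crossings at w = +6): V = x^2 + 2x^4 - 2x^5 + x^6 - 2x^7 + x^8
key observation: all 2 diagrams share one V(x), hence one class


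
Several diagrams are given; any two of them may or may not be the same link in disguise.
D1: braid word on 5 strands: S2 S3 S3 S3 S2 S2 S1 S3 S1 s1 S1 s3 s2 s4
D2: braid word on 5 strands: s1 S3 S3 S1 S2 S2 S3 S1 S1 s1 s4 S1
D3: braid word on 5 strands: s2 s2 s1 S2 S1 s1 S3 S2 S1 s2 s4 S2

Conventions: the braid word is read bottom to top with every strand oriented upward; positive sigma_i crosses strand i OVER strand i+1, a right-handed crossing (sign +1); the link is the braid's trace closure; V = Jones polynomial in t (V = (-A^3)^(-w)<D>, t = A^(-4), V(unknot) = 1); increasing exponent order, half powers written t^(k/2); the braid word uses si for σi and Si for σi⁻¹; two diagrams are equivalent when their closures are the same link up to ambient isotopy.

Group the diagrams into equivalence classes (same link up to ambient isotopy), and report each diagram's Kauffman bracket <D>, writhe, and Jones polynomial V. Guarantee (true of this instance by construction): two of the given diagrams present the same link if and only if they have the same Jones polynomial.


equivalence classes: {D1, D2} | {D3}
D1 (bracket A^-10 + 3A^-2 - A^2 + 3A^6 - 2A^10 + A^14 - A^18; 14 crossings at w = -6): V = -t^-9 + t^-8 - 2t^-7 + 3t^-6 - t^-5 + 3t^-4 + t^-2
D2 (bracket A^-10 + 3A^-2 - A^2 + 3A^6 - 2A^10 + A^14 - A^18; 12 crossings at w = -6): V = -t^-9 + t^-8 - 2t^-7 + 3t^-6 - t^-5 + 3t^-4 + t^-2
V(D3) = t^-2 + 2 + t^2  (w 0, c 12, <D> = A^-8 + 2 + A^8)
observation: 2 values of V(t) split the 3 diagrams


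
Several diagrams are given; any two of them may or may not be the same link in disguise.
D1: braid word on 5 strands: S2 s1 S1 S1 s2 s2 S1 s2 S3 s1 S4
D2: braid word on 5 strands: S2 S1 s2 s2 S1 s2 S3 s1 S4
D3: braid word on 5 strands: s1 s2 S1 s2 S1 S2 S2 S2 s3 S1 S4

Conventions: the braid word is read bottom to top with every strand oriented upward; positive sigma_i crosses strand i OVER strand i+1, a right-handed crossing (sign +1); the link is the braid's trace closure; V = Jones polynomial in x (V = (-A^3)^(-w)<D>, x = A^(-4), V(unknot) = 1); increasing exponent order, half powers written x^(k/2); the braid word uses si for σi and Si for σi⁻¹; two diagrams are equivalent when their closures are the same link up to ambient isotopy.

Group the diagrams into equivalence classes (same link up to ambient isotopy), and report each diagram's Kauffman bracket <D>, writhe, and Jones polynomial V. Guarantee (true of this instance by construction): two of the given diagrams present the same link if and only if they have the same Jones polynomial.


equivalence classes: {D1, D2} | {D3}
D1 (bracket -A^-17 + A^-13 - A^-9 + 2A^-5 + A^3; 11 crossings at w = -1): V = -x^(-3/2) - 2x^(1/2) + x^(3/2) - x^(5/2) + x^(7/2)
V(D2) = -x^(-3/2) - 2x^(1/2) + x^(3/2) - x^(5/2) + x^(7/2)  [9 crossings, <D> = -A^-17 + A^-13 - A^-9 + 2A^-5 + A^3, w = -1]
D3 (bracket A^-7 - A^-3 + A + A^9; 11 crossings at w = -3): V = -x^(-9/2) - x^(-5/2) + x^(-3/2) - x^(-1/2)
key observation: 2 classes among 3 diagrams; unequal V(x) rules out equality


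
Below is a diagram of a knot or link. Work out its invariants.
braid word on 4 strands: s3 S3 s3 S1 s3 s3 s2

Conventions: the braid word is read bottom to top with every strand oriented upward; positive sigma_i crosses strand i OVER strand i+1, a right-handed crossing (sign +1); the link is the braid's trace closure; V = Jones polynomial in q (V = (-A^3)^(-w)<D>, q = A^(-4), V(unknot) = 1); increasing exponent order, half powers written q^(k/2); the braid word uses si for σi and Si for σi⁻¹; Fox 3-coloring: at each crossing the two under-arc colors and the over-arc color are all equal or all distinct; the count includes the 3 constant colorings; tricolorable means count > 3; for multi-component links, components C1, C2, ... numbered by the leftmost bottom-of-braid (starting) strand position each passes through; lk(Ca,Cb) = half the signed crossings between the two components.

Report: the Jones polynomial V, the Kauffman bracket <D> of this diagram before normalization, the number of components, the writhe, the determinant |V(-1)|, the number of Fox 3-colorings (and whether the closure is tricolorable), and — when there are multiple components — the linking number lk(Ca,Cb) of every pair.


V = q + q^3 - q^4
<D> = A^-7 - A^-3 - A^5 (w = +3)
1 component over 7 crossings, w = +3
9 Fox colorings among 3^7, |V(-1)| = 3: tricolorable
why: free reduction leaves σ3 σ1⁻¹ σ3 σ3 σ2 of the original 7 letters


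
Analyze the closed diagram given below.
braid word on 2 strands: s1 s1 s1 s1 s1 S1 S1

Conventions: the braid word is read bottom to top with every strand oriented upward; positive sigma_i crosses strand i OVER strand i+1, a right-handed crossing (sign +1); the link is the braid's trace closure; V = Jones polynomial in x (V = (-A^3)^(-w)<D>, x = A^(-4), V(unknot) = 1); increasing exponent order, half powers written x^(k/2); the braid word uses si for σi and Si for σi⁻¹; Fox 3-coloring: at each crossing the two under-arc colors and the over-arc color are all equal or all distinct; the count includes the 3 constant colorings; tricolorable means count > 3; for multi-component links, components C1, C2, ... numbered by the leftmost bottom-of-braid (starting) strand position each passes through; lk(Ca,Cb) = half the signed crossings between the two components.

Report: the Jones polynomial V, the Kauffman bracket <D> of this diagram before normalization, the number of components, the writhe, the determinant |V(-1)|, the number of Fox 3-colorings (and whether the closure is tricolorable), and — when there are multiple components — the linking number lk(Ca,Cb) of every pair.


V(x) = x + x^3 - x^4
bracket: A^-7 - A^-3 - A^5, w = +3
1 component, writhe +3, over 7 crossings
det 3, colorings 9 of 3^7 — tricolorable
observation: w = +3 shifts under R1 moves; the (-A^3)^(-3) factor cancels that in V


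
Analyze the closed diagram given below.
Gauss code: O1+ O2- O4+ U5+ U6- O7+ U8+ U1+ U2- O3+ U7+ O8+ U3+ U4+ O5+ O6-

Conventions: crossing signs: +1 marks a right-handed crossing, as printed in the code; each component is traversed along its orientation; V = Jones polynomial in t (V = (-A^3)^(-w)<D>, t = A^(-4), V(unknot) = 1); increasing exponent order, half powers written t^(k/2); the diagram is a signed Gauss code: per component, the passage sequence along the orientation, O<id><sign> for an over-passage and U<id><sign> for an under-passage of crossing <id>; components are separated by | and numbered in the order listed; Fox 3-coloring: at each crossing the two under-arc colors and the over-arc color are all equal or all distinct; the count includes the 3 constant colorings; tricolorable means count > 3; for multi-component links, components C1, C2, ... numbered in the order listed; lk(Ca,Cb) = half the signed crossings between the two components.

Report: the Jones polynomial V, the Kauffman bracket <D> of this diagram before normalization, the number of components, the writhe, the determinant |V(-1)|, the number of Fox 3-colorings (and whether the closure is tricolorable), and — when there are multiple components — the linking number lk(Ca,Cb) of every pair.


V = t + t^3 - t^4
<D> = -A^-4 + 1 + A^8 (w = +4)
1 component over 8 crossings, w = +4
9 Fox colorings among 3^8, |V(-1)| = 3: tricolorable
why: |V(-1)| = 3: so tricolorable, since 3 divides 3


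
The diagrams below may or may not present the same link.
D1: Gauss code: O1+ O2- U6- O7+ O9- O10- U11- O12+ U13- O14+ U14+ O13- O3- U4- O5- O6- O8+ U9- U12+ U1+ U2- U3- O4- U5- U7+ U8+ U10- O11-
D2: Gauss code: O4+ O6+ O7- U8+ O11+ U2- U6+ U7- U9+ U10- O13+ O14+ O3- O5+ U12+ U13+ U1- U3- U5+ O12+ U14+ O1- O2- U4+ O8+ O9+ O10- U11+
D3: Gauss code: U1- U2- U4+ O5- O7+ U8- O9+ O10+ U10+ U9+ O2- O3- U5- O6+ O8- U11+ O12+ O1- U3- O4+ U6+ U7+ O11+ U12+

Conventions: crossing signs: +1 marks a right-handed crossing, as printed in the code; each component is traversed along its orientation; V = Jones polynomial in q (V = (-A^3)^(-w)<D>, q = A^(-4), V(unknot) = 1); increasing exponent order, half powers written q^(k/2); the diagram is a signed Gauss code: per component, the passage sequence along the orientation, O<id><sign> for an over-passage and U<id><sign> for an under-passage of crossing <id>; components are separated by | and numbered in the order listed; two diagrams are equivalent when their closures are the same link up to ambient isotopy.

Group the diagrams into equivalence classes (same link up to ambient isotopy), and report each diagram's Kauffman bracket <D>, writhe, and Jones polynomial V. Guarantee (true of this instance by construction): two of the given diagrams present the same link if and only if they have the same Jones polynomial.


classes: {D1} | {D2} | {D3}
V(D1) = -q^-6 + q^-5 - q^-4 + 2q^-3 - q^-2 + q^-1  [14 crossings, <D> = A^-8 - A^-4 + 2 - A^4 + A^8 - A^12, w = -4]
V(D2) = q + q^3 - q^4  [14 crossings, <D> = -A^-4 + 1 + A^8, w = +4]
V(D3) = -q^-3 + q^-2 - q^-1 + 3 - q + q^2 - q^3  (w +2, c 12, <D> = -A^-6 + A^-2 - A^2 + 3A^6 - A^10 + A^14 - A^18)
insight: V(q) takes 3 values over 3 diagrams, fixing the grouping


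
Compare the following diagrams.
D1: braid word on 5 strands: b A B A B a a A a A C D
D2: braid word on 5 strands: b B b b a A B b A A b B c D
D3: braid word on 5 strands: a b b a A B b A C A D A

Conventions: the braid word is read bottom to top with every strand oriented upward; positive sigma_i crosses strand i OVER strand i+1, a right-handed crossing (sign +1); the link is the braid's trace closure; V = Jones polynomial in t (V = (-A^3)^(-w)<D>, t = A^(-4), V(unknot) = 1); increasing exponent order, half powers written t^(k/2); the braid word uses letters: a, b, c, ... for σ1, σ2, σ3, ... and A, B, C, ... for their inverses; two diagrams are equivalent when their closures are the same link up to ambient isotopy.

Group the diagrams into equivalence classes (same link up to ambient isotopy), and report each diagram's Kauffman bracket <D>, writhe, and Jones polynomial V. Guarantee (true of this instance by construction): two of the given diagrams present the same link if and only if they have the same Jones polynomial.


classes: {D1} | {D2, D3}
V(D1) = t^-3 + t^-2 + t^-1 + 1  [12 crossings, <D> = A^-12 + A^-8 + A^-4 + 1, w = -4]
V(D2) = t^-2 + 2 + t^2  [14 crossings, <D> = A^-8 + 2 + A^8, w = 0]
V(D3) = t^-2 + 2 + t^2  [12 crossings, <D> = A^-14 + 2A^-6 + A^2, w = -2]
note: 2 classes among 3 diagrams; unequal V(t) rules out equality


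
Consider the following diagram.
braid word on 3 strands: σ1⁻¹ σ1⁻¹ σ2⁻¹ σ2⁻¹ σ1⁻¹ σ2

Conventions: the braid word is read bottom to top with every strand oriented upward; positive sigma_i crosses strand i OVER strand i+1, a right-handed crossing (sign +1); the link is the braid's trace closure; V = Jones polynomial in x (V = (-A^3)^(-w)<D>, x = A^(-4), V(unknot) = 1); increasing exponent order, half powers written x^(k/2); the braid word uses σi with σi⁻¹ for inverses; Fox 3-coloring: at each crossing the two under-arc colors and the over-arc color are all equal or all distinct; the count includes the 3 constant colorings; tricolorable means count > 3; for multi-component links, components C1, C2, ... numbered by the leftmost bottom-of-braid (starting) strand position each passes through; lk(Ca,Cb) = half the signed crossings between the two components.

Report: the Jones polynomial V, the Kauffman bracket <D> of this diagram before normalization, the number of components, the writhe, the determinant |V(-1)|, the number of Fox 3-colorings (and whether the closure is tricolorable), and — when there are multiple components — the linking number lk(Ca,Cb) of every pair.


V = -x^-6 + x^-5 - x^-4 + 2x^-3 - x^-2 + x^-1
<D> = A^-8 - A^-4 + 2 - A^4 + A^8 - A^12 (w = -4)
1 component over 6 crossings, w = -4
3 Fox colorings among 3^6, |V(-1)| = 7: not tricolorable
why: w = -4 (over 6 crossings) is diagram-only; (-A^3)^(4) removes it from V


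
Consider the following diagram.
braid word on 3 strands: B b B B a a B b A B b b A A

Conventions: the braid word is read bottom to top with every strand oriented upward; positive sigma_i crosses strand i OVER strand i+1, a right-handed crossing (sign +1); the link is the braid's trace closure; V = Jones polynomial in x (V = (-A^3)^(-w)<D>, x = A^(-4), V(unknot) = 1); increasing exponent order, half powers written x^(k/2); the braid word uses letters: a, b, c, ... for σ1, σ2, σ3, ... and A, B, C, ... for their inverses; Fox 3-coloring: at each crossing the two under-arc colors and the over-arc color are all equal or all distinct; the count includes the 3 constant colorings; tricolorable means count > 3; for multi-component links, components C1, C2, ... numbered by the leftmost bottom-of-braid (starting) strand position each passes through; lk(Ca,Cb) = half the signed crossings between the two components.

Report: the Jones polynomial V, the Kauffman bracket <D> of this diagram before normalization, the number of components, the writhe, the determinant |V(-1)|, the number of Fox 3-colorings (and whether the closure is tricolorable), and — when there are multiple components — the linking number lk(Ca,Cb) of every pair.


V(x) = -x^-4 + x^-3 + x^-1
bracket: A^-2 + A^6 - A^10, w = -2
1 component, writhe -2, over 14 crossings
det 3, colorings 9 of 3^14 — tricolorable
observation: inverse pairs cancel, leaving σ2⁻¹ σ2⁻¹ σ1 σ2 σ1⁻¹ σ1⁻¹


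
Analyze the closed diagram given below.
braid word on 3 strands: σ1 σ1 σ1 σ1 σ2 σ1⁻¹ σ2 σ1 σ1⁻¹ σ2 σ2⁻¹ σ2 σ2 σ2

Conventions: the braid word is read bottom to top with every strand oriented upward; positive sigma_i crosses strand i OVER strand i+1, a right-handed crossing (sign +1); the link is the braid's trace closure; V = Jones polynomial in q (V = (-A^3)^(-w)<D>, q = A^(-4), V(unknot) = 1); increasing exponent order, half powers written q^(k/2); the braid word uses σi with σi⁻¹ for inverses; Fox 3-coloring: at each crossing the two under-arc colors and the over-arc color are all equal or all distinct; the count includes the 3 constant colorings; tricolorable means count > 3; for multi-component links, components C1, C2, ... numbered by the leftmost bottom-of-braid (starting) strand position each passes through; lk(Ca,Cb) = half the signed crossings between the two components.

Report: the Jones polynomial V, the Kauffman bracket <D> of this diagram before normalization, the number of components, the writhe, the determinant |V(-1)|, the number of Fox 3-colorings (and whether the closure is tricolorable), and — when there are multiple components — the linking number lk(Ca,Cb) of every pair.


V(q) = q^3 - q^4 + 3q^5 - 4q^6 + 5q^7 - 5q^8 + 5q^9 - 4q^10 + 2q^11 - q^12
bracket: -A^-24 + 2A^-20 - 4A^-16 + 5A^-12 - 5A^-8 + 5A^-4 - 4 + 3A^4 - A^8 + A^12, w = +8
1 component, writhe +8, over 14 crossings
det 31, colorings 3 of 3^14 — not tricolorable
observation: inverse pairs cancel, leaving σ1 σ1 σ1 σ1 σ2 σ1⁻¹ σ2 σ2 σ2 σ2


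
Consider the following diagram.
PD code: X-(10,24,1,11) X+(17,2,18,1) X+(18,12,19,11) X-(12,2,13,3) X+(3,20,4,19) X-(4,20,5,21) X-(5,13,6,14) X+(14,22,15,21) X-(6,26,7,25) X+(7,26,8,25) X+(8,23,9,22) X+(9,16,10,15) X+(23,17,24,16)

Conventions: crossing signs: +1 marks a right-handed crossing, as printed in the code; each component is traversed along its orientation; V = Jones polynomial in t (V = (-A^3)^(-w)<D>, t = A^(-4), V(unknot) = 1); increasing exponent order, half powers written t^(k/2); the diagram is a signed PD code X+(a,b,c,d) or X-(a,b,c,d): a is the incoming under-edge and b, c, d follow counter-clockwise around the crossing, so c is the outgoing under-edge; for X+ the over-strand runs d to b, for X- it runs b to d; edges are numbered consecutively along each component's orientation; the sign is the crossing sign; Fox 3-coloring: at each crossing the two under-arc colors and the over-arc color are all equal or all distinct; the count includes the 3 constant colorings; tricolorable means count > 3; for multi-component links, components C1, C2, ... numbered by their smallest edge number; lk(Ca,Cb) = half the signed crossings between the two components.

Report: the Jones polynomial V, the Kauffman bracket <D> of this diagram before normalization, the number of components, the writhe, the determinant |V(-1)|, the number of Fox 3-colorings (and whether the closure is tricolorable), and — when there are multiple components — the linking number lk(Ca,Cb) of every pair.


Jones polynomial: V(t) = 2 + t + t^2 + t^3 - t^6
<D> = A^-15 - A^-3 - A - A^5 - 2A^9; writhe +3
components 3, writhe +3 (13 crossings)
linking number lk(C1,C2) = 0
lk(C1,C3): 0
lk(C2,C3) = 0
3-colorings: 9 of 3^14, det 0 — tricolorable
note: w = +3 (over 13 crossings) is diagram-only; (-A^3)^(-3) removes it from V


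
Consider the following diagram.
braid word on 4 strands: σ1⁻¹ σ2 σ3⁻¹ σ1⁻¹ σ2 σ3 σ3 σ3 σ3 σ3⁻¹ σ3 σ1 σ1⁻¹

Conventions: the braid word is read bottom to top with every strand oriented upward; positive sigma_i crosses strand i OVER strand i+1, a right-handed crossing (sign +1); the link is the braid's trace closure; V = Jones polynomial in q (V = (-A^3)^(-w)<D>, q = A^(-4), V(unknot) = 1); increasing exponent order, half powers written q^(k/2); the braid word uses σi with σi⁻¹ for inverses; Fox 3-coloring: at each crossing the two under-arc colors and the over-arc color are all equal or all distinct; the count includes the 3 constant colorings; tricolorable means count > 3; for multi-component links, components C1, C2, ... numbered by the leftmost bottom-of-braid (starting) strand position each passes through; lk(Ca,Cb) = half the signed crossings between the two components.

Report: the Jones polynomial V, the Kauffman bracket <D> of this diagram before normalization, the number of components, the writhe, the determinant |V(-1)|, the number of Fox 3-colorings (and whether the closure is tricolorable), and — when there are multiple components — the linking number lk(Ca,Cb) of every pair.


V = q^-1 - 1 + 3q - 4q^2 + 4q^3 - 4q^4 + 3q^5 - 2q^6 + q^7
<D> = -A^-19 + 2A^-15 - 3A^-11 + 4A^-7 - 4A^-3 + 4A - 3A^5 + A^9 - A^13 (w = +3)
1 component over 13 crossings, w = +3
3 Fox colorings among 3^13, |V(-1)| = 23: not tricolorable
why: V spans 8 powers of q: at least 8 crossings in any diagram


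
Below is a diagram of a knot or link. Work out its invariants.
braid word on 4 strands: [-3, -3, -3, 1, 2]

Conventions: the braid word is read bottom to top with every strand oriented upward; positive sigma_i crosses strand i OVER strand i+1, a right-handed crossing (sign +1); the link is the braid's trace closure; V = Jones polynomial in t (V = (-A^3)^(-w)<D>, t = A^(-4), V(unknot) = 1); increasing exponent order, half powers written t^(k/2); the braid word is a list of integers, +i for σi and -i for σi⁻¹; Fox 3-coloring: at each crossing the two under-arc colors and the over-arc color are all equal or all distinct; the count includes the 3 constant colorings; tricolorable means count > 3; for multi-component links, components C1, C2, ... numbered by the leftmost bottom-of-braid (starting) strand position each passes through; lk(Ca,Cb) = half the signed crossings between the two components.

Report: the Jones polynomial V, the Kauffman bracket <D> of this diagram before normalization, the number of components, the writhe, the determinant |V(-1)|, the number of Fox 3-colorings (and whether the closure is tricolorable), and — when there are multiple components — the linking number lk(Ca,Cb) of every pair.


Jones polynomial: V(t) = -t^-4 + t^-3 + t^-1
<D> = -A - A^9 + A^13; writhe -1
components 1, writhe -1 (5 crossings)
3-colorings: 9 of 3^5, det 3 — tricolorable
note: |V(-1)| = 3: so tricolorable, since 3 divides 3


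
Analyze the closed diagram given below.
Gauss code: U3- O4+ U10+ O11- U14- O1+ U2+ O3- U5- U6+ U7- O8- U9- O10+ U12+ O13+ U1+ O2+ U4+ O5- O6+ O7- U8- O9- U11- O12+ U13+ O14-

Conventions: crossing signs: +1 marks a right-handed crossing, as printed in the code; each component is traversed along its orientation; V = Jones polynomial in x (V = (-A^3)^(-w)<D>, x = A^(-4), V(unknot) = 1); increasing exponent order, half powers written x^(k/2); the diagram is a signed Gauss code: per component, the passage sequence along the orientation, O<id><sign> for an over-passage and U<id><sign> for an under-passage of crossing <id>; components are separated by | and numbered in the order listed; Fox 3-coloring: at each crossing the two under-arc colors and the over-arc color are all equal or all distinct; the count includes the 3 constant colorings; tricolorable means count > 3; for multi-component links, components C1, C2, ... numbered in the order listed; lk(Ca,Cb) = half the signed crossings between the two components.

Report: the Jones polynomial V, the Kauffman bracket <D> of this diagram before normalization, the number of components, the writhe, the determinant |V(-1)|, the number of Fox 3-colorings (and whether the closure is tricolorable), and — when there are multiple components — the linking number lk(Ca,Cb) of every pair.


Jones polynomial: V(x) = x^-6 - 4x^-5 + 9x^-4 - 15x^-3 + 22x^-2 - 27x^-1 + 29 - 27x + 22x^2 - 15x^3 + 9x^4 - 4x^5 + x^6
<D> = A^-24 - 4A^-20 + 9A^-16 - 15A^-12 + 22A^-8 - 27A^-4 + 29 - 27A^4 + 22A^8 - 15A^12 + 9A^16 - 4A^20 + A^24; writhe 0
components 1, writhe 0 (14 crossings)
3-colorings: 3 of 3^14, det 185 — not tricolorable
note: palindromic: swapping x for 1/x fixes V


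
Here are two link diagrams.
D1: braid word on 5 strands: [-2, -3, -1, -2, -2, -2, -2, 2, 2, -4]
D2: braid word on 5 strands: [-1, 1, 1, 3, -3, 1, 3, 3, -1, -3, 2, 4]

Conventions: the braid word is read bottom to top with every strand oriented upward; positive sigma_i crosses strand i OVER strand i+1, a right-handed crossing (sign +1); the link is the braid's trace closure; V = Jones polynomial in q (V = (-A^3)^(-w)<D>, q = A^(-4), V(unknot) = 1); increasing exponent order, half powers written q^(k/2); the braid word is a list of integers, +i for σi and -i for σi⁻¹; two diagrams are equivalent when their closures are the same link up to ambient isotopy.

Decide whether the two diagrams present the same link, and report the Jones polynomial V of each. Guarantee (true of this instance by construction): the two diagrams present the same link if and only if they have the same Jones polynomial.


equivalent: no
V(D1) = -q^-4 + q^-3 + q^-1  (w -6, c 10, <D> = A^-14 + A^-6 - A^-2)
V(D2) = 1  (w +4, c 12, <D> = A^12)
why: V(q) takes 2 values over 2 diagrams, fixing the grouping


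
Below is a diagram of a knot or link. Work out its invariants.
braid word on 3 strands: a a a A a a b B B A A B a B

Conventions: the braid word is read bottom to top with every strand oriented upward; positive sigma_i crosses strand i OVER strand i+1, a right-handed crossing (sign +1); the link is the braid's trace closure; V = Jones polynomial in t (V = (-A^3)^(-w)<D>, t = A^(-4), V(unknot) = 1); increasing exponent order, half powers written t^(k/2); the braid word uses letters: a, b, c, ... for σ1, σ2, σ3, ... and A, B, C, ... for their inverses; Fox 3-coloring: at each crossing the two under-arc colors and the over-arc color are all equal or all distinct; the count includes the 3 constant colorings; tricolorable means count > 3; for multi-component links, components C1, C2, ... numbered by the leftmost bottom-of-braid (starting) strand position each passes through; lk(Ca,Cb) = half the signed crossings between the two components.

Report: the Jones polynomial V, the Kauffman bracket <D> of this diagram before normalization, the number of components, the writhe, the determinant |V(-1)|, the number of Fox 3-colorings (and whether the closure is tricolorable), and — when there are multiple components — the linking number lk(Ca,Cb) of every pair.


V(t) = -t^-4 + t^-3 - t^-2 + 2t^-1 - 1 + 2t - t^2 + t^3 - t^4
bracket: -A^-16 + A^-12 - A^-8 + 2A^-4 - 1 + 2A^4 - A^8 + A^12 - A^16, w = 0
1 component, writhe 0, over 14 crossings
det 11, colorings 3 of 3^14 — not tricolorable
observation: w = 0 shifts under R1 moves; the (-A^3)^(0) factor cancels that in V


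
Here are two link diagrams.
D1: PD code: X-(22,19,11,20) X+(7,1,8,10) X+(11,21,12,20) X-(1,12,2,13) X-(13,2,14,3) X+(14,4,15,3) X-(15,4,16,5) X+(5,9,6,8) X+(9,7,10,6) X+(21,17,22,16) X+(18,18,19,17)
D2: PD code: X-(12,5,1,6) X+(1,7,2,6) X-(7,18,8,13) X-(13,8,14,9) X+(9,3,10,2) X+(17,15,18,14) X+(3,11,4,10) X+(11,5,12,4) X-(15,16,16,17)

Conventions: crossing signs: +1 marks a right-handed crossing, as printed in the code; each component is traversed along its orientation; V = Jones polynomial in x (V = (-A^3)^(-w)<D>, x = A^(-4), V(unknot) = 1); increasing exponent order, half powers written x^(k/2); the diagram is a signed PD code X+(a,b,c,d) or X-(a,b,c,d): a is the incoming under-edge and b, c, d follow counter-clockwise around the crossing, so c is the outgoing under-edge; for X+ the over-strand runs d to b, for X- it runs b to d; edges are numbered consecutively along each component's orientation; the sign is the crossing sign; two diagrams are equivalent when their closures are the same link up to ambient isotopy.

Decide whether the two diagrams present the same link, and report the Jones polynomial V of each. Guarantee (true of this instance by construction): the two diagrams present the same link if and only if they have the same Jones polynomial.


equivalent: yes
V(D1) = -x^(-3/2) - 2x^(1/2) + x^(3/2) - x^(5/2) + x^(7/2)  (w +3, c 11, <D> = -A^-5 + A^-1 - A^3 + 2A^7 + A^15)
V(D2) = -x^(-3/2) - 2x^(1/2) + x^(3/2) - x^(5/2) + x^(7/2)  (w +1, c 9, <D> = -A^-11 + A^-7 - A^-3 + 2A + A^9)
why: Reidemeister moves carry D1 (11 crossings) to D2 (9)


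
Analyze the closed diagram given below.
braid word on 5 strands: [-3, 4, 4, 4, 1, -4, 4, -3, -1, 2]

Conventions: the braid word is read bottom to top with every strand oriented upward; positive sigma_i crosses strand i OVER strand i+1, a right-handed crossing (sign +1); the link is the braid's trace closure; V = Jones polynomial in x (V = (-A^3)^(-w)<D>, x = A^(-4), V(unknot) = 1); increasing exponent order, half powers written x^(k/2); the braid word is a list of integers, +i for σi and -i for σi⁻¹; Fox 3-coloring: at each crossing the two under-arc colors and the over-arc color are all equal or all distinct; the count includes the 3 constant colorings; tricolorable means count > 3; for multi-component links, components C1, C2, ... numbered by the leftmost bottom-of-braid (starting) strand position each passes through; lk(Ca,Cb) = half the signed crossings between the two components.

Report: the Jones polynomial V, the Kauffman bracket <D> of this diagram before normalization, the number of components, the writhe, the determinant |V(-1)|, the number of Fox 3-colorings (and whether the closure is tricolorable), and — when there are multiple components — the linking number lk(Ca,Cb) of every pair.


V(x) = x^-2 + x^-1 + 2 + x - x^4
bracket: -A^-10 + A^2 + 2A^6 + A^10 + A^14, w = +2
3 components, writhe +2, over 10 crossings
lk(C1,C2) = 0
linking number lk(C1,C3) = 0
lk(C2,C3): -1
det 0, colorings 27 of 3^11 — tricolorable
observation: the span of V is 6, within the link bound 10 + 3 - 1


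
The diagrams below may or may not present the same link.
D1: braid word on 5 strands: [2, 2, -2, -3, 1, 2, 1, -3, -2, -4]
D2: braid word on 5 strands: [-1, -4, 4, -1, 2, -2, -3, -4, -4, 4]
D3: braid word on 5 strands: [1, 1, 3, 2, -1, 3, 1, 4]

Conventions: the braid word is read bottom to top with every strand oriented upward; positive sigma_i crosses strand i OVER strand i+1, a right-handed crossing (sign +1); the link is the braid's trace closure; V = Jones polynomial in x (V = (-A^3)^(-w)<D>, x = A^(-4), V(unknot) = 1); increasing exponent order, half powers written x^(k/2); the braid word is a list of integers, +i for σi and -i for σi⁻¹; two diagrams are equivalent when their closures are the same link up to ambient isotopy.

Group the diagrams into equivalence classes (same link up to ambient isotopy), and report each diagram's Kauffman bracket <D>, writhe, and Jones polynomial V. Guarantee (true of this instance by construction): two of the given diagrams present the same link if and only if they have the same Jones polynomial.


grouping into links: {D1} | {D2} | {D3}
V(D1) = x^-2 + 2 + x^2  (w 0, c 10, <D> = A^-8 + 2 + A^8)
V(D2) = x^-3 + x^-2 + x^-1 + 1  [10 crossings, <D> = A^-12 + A^-8 + A^-4 + 1, w = -4]
V(D3) = x + 2x^3 + x^5  [8 crossings, <D> = A^-2 + 2A^6 + A^14, w = +6]
why: 3 values of V(x) split the 3 diagrams


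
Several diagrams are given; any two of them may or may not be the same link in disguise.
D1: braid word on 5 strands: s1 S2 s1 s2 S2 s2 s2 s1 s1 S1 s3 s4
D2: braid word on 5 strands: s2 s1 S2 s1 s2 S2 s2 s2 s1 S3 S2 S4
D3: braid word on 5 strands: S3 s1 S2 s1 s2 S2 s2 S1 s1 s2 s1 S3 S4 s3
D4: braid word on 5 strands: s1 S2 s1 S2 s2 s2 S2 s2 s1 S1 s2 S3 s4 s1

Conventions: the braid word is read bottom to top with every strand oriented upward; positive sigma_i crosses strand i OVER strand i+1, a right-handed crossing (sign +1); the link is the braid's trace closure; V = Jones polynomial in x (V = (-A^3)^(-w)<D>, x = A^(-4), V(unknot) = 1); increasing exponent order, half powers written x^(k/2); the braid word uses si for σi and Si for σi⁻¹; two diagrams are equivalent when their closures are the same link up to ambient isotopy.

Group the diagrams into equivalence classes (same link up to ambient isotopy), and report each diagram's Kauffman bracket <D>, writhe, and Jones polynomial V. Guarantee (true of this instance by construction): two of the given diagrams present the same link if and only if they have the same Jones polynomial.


equivalence classes: {D1, D2, D3, D4}
D1 (bracket -A^-6 + A^-2 - A^2 + 2A^6 - A^10 + A^14; 12 crossings at w = +6): V = x - x^2 + 2x^3 - x^4 + x^5 - x^6
V(D2) = x - x^2 + 2x^3 - x^4 + x^5 - x^6  (w +2, c 12, <D> = -A^-18 + A^-14 - A^-10 + 2A^-6 - A^-2 + A^2)
V(D3) = x - x^2 + 2x^3 - x^4 + x^5 - x^6  (w +2, c 14, <D> = -A^-18 + A^-14 - A^-10 + 2A^-6 - A^-2 + A^2)
D4 (bracket -A^-12 + A^-8 - A^-4 + 2 - A^4 + A^8; 14 crossings at w = +4): V = x - x^2 + 2x^3 - x^4 + x^5 - x^6
observation: one V(x) for all 4 diagrams — one class (guaranteed)


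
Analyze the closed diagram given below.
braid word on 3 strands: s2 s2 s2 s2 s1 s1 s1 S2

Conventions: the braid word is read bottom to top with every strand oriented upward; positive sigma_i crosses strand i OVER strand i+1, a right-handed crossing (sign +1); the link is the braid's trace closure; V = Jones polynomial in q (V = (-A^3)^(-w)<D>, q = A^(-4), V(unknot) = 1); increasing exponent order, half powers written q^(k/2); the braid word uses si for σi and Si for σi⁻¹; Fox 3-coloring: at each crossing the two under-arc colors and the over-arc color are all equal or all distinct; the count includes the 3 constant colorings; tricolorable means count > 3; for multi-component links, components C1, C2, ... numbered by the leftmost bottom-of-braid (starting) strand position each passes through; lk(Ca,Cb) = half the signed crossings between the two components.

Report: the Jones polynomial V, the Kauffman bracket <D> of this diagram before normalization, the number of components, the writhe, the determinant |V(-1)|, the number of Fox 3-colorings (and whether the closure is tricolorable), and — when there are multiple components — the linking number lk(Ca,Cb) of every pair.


V(q) = q^2 + 2q^4 - 2q^5 + q^6 - 2q^7 + q^8
bracket: A^-14 - 2A^-10 + A^-6 - 2A^-2 + 2A^2 + A^10, w = +6
1 component, writhe +6, over 8 crossings
det 9, colorings 27 of 3^8 — tricolorable
observation: w = +6 shifts under R1 moves; the (-A^3)^(-6) factor cancels that in V


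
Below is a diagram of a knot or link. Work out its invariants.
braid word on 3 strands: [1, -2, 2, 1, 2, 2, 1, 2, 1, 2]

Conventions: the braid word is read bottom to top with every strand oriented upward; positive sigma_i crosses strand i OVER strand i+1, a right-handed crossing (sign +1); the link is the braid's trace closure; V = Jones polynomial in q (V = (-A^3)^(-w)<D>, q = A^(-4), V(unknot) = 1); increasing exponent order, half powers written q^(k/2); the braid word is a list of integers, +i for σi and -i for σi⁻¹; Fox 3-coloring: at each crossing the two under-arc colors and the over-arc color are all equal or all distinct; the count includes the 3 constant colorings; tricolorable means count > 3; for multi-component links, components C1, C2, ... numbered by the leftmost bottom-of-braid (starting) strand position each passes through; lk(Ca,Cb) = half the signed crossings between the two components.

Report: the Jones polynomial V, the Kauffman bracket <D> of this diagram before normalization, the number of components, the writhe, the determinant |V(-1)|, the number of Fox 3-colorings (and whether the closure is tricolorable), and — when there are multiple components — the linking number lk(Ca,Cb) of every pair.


V(q) = q^3 + q^5 - q^8
bracket: -A^-8 + A^4 + A^12, w = +8
1 component, writhe +8, over 10 crossings
det 3, colorings 9 of 3^10 — tricolorable
observation: free reduction leaves σ1 σ1 σ2 σ2 σ1 σ2 σ1 σ2 of the original 10 letters


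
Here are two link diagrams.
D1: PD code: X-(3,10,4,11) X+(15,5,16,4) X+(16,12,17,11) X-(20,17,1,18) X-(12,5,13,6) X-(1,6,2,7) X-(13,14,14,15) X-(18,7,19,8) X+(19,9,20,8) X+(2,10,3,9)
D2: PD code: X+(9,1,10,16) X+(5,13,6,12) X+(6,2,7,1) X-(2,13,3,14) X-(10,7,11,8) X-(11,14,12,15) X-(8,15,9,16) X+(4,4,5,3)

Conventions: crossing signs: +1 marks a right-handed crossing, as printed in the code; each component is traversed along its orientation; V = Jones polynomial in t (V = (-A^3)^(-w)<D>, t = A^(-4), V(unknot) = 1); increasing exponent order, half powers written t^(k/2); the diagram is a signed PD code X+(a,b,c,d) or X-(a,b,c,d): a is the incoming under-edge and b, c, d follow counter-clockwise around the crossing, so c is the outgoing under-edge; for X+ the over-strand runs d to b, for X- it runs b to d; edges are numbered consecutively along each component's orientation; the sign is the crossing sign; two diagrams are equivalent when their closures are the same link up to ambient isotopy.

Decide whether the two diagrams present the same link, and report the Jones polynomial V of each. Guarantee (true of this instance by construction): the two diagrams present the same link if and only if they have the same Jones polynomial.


equivalent: yes
D1 (bracket A^-6; 10 crossings at w = -2): V = 1
D2 (bracket 1; 8 crossings at w = 0): V = 1
key observation: one V(t) for all 2 diagrams — one class (guaranteed)
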